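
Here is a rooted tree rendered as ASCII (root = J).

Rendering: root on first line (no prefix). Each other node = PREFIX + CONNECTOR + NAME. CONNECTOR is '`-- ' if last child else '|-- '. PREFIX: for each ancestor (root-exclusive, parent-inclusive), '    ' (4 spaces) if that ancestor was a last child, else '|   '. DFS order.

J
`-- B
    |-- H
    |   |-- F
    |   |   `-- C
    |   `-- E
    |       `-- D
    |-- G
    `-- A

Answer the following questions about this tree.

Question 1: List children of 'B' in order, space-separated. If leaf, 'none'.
Node B's children (from adjacency): H, G, A

Answer: H G A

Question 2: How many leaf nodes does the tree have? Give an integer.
Leaves (nodes with no children): A, C, D, G

Answer: 4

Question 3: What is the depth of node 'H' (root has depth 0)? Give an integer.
Answer: 2

Derivation:
Path from root to H: J -> B -> H
Depth = number of edges = 2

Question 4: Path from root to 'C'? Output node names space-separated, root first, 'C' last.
Answer: J B H F C

Derivation:
Walk down from root: J -> B -> H -> F -> C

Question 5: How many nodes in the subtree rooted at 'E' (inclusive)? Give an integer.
Answer: 2

Derivation:
Subtree rooted at E contains: D, E
Count = 2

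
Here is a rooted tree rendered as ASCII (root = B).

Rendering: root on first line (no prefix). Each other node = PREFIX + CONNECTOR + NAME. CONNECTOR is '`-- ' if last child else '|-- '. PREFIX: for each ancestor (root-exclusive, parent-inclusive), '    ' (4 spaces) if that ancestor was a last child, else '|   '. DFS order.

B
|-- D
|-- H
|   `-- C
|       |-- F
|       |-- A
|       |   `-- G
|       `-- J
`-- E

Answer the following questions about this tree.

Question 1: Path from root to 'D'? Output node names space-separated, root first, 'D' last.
Answer: B D

Derivation:
Walk down from root: B -> D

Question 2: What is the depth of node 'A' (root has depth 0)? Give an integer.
Path from root to A: B -> H -> C -> A
Depth = number of edges = 3

Answer: 3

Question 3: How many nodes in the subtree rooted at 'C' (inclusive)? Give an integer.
Subtree rooted at C contains: A, C, F, G, J
Count = 5

Answer: 5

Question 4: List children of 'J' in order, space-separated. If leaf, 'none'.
Answer: none

Derivation:
Node J's children (from adjacency): (leaf)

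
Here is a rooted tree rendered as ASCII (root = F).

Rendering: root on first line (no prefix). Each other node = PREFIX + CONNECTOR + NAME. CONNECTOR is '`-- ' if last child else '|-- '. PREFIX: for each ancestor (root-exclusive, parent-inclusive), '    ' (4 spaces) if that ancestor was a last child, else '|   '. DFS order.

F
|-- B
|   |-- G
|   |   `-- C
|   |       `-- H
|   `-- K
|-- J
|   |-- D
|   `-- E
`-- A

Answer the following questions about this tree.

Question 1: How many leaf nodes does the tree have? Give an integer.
Answer: 5

Derivation:
Leaves (nodes with no children): A, D, E, H, K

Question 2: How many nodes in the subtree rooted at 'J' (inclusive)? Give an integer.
Answer: 3

Derivation:
Subtree rooted at J contains: D, E, J
Count = 3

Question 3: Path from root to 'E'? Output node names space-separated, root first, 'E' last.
Answer: F J E

Derivation:
Walk down from root: F -> J -> E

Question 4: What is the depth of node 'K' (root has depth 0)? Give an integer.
Answer: 2

Derivation:
Path from root to K: F -> B -> K
Depth = number of edges = 2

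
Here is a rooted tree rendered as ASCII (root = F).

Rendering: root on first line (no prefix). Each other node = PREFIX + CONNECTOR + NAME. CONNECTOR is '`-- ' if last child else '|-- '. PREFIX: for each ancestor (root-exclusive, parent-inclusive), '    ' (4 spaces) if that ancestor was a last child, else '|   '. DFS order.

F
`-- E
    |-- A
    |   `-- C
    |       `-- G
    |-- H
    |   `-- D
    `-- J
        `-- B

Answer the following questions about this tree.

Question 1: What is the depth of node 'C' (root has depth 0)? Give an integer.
Path from root to C: F -> E -> A -> C
Depth = number of edges = 3

Answer: 3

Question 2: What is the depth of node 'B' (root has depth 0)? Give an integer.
Path from root to B: F -> E -> J -> B
Depth = number of edges = 3

Answer: 3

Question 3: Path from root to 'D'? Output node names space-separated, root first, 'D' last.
Answer: F E H D

Derivation:
Walk down from root: F -> E -> H -> D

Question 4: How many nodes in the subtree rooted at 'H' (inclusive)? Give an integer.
Answer: 2

Derivation:
Subtree rooted at H contains: D, H
Count = 2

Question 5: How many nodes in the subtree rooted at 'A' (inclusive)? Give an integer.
Answer: 3

Derivation:
Subtree rooted at A contains: A, C, G
Count = 3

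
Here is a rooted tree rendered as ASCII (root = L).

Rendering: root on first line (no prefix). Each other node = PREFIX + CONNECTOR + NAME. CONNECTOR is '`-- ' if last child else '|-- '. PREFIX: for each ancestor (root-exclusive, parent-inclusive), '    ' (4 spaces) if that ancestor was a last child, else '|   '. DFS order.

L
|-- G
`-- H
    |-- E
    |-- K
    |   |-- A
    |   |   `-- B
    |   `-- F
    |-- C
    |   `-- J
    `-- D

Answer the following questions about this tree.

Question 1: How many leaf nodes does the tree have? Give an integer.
Leaves (nodes with no children): B, D, E, F, G, J

Answer: 6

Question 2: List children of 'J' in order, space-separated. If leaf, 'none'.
Answer: none

Derivation:
Node J's children (from adjacency): (leaf)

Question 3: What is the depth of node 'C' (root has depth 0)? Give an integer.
Answer: 2

Derivation:
Path from root to C: L -> H -> C
Depth = number of edges = 2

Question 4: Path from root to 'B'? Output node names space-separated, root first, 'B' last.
Walk down from root: L -> H -> K -> A -> B

Answer: L H K A B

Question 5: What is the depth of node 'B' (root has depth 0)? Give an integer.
Path from root to B: L -> H -> K -> A -> B
Depth = number of edges = 4

Answer: 4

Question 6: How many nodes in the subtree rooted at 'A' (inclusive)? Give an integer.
Subtree rooted at A contains: A, B
Count = 2

Answer: 2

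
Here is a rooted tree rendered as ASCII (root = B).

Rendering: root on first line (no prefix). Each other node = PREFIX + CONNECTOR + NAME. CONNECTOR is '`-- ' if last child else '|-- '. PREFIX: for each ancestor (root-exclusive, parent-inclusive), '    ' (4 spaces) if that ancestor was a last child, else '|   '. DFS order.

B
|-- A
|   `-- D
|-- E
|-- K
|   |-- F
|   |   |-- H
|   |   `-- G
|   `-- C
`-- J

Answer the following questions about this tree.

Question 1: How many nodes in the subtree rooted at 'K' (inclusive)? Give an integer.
Subtree rooted at K contains: C, F, G, H, K
Count = 5

Answer: 5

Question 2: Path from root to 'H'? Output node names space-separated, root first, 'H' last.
Walk down from root: B -> K -> F -> H

Answer: B K F H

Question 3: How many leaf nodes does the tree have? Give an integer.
Leaves (nodes with no children): C, D, E, G, H, J

Answer: 6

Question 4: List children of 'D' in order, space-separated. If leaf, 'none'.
Answer: none

Derivation:
Node D's children (from adjacency): (leaf)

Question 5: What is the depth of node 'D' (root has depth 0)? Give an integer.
Answer: 2

Derivation:
Path from root to D: B -> A -> D
Depth = number of edges = 2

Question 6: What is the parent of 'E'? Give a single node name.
Answer: B

Derivation:
Scan adjacency: E appears as child of B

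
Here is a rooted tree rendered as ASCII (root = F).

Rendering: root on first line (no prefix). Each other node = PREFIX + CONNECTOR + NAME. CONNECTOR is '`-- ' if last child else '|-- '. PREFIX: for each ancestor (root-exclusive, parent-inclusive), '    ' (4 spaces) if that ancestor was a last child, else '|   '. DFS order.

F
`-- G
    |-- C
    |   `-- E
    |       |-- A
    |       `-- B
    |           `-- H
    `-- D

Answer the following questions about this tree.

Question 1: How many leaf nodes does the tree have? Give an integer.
Leaves (nodes with no children): A, D, H

Answer: 3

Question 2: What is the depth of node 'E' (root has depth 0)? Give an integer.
Path from root to E: F -> G -> C -> E
Depth = number of edges = 3

Answer: 3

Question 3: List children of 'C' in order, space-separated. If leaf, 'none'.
Node C's children (from adjacency): E

Answer: E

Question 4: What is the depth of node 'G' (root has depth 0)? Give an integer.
Answer: 1

Derivation:
Path from root to G: F -> G
Depth = number of edges = 1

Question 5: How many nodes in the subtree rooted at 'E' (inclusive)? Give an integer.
Answer: 4

Derivation:
Subtree rooted at E contains: A, B, E, H
Count = 4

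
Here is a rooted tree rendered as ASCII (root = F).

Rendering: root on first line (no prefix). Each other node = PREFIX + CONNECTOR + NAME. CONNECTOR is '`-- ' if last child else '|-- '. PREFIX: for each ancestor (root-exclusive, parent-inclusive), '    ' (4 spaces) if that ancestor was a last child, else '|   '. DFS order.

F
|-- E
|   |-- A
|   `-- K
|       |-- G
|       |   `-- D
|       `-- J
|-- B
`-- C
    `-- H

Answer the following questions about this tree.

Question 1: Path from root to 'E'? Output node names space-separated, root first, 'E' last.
Answer: F E

Derivation:
Walk down from root: F -> E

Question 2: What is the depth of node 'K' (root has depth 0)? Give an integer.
Answer: 2

Derivation:
Path from root to K: F -> E -> K
Depth = number of edges = 2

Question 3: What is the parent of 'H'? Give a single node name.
Scan adjacency: H appears as child of C

Answer: C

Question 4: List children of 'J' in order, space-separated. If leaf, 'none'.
Node J's children (from adjacency): (leaf)

Answer: none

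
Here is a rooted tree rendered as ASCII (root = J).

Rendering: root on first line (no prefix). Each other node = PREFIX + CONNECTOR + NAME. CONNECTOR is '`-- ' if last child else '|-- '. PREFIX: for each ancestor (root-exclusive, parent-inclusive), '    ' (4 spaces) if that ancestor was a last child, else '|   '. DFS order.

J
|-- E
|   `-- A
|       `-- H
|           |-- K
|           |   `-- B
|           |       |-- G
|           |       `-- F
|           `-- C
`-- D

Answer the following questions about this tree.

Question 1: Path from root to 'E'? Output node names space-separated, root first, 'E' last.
Walk down from root: J -> E

Answer: J E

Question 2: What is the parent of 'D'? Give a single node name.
Answer: J

Derivation:
Scan adjacency: D appears as child of J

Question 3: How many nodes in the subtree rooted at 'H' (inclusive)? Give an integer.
Answer: 6

Derivation:
Subtree rooted at H contains: B, C, F, G, H, K
Count = 6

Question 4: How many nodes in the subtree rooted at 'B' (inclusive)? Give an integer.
Answer: 3

Derivation:
Subtree rooted at B contains: B, F, G
Count = 3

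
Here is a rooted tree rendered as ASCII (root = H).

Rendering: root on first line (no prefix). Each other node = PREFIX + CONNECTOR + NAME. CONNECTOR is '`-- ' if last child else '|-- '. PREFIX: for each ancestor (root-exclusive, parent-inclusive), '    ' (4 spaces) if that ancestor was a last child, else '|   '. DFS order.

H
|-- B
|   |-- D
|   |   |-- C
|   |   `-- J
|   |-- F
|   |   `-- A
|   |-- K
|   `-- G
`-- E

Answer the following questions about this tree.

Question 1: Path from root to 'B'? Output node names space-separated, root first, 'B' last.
Walk down from root: H -> B

Answer: H B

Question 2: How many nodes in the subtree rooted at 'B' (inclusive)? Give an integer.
Subtree rooted at B contains: A, B, C, D, F, G, J, K
Count = 8

Answer: 8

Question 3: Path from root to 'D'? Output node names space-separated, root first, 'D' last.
Walk down from root: H -> B -> D

Answer: H B D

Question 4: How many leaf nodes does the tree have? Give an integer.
Leaves (nodes with no children): A, C, E, G, J, K

Answer: 6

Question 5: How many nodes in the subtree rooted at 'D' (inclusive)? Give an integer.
Answer: 3

Derivation:
Subtree rooted at D contains: C, D, J
Count = 3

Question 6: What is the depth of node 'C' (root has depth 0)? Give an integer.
Path from root to C: H -> B -> D -> C
Depth = number of edges = 3

Answer: 3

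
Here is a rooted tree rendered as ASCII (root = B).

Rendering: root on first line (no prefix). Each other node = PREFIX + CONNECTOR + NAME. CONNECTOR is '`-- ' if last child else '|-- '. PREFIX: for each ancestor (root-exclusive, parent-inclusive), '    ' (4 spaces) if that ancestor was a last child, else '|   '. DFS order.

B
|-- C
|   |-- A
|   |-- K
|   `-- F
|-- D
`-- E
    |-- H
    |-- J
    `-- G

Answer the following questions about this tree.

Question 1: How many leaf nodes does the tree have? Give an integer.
Answer: 7

Derivation:
Leaves (nodes with no children): A, D, F, G, H, J, K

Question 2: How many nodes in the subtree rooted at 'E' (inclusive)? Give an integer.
Subtree rooted at E contains: E, G, H, J
Count = 4

Answer: 4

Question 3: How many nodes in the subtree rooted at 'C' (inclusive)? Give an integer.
Answer: 4

Derivation:
Subtree rooted at C contains: A, C, F, K
Count = 4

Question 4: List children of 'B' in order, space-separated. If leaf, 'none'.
Answer: C D E

Derivation:
Node B's children (from adjacency): C, D, E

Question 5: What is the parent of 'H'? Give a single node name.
Answer: E

Derivation:
Scan adjacency: H appears as child of E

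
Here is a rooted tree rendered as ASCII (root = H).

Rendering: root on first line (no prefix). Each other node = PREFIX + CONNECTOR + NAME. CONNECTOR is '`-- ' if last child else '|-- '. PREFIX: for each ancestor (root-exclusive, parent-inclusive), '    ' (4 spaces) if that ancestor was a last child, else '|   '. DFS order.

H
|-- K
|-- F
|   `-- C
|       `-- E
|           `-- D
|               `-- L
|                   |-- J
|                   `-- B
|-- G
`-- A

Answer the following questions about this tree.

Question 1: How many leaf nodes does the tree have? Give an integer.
Leaves (nodes with no children): A, B, G, J, K

Answer: 5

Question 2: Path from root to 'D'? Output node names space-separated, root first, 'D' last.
Answer: H F C E D

Derivation:
Walk down from root: H -> F -> C -> E -> D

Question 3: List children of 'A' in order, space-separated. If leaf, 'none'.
Node A's children (from adjacency): (leaf)

Answer: none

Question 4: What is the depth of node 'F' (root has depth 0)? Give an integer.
Answer: 1

Derivation:
Path from root to F: H -> F
Depth = number of edges = 1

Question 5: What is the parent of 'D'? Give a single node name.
Answer: E

Derivation:
Scan adjacency: D appears as child of E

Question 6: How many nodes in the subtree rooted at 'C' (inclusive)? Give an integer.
Subtree rooted at C contains: B, C, D, E, J, L
Count = 6

Answer: 6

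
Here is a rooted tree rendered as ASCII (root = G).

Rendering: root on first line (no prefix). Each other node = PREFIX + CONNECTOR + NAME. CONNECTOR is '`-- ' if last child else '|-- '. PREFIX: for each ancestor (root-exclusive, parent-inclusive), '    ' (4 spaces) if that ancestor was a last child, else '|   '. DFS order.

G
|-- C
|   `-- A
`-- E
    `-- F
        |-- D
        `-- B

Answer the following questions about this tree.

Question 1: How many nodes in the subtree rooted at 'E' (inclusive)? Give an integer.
Answer: 4

Derivation:
Subtree rooted at E contains: B, D, E, F
Count = 4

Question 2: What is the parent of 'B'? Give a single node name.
Scan adjacency: B appears as child of F

Answer: F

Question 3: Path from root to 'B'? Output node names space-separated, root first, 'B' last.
Answer: G E F B

Derivation:
Walk down from root: G -> E -> F -> B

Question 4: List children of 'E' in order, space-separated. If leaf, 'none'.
Answer: F

Derivation:
Node E's children (from adjacency): F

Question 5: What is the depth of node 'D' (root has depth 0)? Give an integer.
Path from root to D: G -> E -> F -> D
Depth = number of edges = 3

Answer: 3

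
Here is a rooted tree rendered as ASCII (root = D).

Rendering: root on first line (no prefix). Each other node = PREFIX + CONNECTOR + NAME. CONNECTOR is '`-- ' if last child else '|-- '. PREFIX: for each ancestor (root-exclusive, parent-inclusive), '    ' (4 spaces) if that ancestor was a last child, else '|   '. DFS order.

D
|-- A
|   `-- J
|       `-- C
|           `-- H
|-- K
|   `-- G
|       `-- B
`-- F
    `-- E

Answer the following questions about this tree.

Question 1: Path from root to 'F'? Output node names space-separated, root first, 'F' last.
Answer: D F

Derivation:
Walk down from root: D -> F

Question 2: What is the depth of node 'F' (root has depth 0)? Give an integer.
Answer: 1

Derivation:
Path from root to F: D -> F
Depth = number of edges = 1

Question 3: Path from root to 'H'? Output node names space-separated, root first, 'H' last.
Answer: D A J C H

Derivation:
Walk down from root: D -> A -> J -> C -> H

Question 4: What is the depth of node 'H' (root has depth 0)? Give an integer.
Path from root to H: D -> A -> J -> C -> H
Depth = number of edges = 4

Answer: 4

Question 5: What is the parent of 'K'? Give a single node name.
Answer: D

Derivation:
Scan adjacency: K appears as child of D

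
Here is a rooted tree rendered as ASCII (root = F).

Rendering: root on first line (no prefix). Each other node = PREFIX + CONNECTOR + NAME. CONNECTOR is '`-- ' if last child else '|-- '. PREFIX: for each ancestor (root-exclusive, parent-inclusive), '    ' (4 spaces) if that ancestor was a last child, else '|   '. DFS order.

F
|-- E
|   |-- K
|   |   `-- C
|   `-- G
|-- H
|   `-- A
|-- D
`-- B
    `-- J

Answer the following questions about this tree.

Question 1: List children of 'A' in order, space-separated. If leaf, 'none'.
Node A's children (from adjacency): (leaf)

Answer: none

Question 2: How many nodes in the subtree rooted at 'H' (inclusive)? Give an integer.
Subtree rooted at H contains: A, H
Count = 2

Answer: 2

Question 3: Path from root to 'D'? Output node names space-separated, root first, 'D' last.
Walk down from root: F -> D

Answer: F D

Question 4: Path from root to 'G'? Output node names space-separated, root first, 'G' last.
Answer: F E G

Derivation:
Walk down from root: F -> E -> G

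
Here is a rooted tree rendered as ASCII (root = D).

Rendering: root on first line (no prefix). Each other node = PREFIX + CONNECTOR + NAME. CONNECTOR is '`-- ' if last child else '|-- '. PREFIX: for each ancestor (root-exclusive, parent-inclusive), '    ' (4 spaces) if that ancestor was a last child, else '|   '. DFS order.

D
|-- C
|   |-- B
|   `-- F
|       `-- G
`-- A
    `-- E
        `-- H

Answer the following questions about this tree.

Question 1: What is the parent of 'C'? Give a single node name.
Answer: D

Derivation:
Scan adjacency: C appears as child of D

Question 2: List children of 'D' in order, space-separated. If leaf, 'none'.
Node D's children (from adjacency): C, A

Answer: C A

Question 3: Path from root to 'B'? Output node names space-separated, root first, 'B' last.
Answer: D C B

Derivation:
Walk down from root: D -> C -> B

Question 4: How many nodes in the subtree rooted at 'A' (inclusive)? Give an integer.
Answer: 3

Derivation:
Subtree rooted at A contains: A, E, H
Count = 3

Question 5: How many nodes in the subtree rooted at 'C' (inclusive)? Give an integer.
Subtree rooted at C contains: B, C, F, G
Count = 4

Answer: 4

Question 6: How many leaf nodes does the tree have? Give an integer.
Answer: 3

Derivation:
Leaves (nodes with no children): B, G, H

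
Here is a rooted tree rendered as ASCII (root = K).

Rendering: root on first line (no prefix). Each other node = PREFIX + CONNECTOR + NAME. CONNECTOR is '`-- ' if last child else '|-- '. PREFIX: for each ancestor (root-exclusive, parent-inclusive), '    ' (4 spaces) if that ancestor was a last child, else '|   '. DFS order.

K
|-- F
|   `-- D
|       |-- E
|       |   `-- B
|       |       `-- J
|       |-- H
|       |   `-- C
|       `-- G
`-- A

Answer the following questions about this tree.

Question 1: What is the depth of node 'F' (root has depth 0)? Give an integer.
Path from root to F: K -> F
Depth = number of edges = 1

Answer: 1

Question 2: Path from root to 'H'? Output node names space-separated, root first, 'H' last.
Answer: K F D H

Derivation:
Walk down from root: K -> F -> D -> H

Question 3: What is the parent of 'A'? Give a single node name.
Scan adjacency: A appears as child of K

Answer: K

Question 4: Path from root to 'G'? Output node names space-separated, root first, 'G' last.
Walk down from root: K -> F -> D -> G

Answer: K F D G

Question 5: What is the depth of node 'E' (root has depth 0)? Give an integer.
Answer: 3

Derivation:
Path from root to E: K -> F -> D -> E
Depth = number of edges = 3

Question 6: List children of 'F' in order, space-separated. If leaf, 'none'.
Node F's children (from adjacency): D

Answer: D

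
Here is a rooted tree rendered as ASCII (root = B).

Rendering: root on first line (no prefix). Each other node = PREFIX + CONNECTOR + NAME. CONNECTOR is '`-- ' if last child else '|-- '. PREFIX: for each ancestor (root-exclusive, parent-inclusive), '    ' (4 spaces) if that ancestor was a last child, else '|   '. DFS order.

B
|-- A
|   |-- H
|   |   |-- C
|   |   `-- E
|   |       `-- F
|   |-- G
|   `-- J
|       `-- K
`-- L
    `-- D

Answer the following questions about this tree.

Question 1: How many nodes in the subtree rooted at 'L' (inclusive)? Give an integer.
Subtree rooted at L contains: D, L
Count = 2

Answer: 2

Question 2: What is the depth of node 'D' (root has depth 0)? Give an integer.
Path from root to D: B -> L -> D
Depth = number of edges = 2

Answer: 2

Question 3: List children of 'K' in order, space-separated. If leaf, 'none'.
Answer: none

Derivation:
Node K's children (from adjacency): (leaf)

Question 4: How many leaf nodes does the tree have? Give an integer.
Leaves (nodes with no children): C, D, F, G, K

Answer: 5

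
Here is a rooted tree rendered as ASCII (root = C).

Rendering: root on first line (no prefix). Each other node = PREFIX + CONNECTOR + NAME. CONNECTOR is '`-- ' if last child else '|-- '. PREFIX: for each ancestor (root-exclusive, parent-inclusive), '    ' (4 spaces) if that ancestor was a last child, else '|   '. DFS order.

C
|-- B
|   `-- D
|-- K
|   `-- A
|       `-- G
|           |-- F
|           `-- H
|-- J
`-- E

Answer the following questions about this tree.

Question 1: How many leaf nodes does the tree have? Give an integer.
Answer: 5

Derivation:
Leaves (nodes with no children): D, E, F, H, J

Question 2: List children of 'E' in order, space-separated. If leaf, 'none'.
Answer: none

Derivation:
Node E's children (from adjacency): (leaf)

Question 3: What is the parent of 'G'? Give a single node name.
Scan adjacency: G appears as child of A

Answer: A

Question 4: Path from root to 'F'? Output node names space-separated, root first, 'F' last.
Walk down from root: C -> K -> A -> G -> F

Answer: C K A G F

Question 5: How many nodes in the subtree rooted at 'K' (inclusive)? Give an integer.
Subtree rooted at K contains: A, F, G, H, K
Count = 5

Answer: 5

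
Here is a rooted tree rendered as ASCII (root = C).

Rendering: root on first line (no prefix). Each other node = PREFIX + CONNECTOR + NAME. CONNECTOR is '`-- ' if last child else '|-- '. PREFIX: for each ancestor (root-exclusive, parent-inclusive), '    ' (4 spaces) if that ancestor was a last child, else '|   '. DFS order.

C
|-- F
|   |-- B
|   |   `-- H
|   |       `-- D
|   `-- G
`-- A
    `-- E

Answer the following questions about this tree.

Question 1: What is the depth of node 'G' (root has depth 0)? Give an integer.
Answer: 2

Derivation:
Path from root to G: C -> F -> G
Depth = number of edges = 2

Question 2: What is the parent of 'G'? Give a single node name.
Answer: F

Derivation:
Scan adjacency: G appears as child of F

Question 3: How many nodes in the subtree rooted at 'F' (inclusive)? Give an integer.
Subtree rooted at F contains: B, D, F, G, H
Count = 5

Answer: 5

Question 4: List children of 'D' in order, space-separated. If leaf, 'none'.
Node D's children (from adjacency): (leaf)

Answer: none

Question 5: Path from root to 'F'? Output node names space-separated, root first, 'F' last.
Answer: C F

Derivation:
Walk down from root: C -> F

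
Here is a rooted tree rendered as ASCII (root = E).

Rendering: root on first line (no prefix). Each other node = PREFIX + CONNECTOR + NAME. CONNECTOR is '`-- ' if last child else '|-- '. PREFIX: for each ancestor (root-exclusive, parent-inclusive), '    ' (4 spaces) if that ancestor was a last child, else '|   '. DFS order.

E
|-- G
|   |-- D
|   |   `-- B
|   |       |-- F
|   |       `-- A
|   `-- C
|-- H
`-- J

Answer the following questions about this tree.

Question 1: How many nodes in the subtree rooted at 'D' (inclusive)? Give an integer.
Subtree rooted at D contains: A, B, D, F
Count = 4

Answer: 4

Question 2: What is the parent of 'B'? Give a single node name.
Answer: D

Derivation:
Scan adjacency: B appears as child of D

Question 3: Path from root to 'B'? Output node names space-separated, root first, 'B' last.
Answer: E G D B

Derivation:
Walk down from root: E -> G -> D -> B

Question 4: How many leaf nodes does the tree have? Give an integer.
Answer: 5

Derivation:
Leaves (nodes with no children): A, C, F, H, J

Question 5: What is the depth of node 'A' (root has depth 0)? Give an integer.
Path from root to A: E -> G -> D -> B -> A
Depth = number of edges = 4

Answer: 4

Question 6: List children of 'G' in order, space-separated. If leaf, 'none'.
Node G's children (from adjacency): D, C

Answer: D C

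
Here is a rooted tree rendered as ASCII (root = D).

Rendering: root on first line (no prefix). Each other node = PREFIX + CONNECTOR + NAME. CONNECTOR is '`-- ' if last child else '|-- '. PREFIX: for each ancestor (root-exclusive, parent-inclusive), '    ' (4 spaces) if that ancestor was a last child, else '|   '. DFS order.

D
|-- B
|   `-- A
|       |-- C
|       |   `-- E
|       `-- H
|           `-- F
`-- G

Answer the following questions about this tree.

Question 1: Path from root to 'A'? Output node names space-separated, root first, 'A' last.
Answer: D B A

Derivation:
Walk down from root: D -> B -> A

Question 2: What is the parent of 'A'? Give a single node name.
Answer: B

Derivation:
Scan adjacency: A appears as child of B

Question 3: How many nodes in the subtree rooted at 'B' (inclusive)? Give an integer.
Answer: 6

Derivation:
Subtree rooted at B contains: A, B, C, E, F, H
Count = 6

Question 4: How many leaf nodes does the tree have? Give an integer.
Leaves (nodes with no children): E, F, G

Answer: 3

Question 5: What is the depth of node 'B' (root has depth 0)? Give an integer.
Answer: 1

Derivation:
Path from root to B: D -> B
Depth = number of edges = 1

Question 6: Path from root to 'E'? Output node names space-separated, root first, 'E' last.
Answer: D B A C E

Derivation:
Walk down from root: D -> B -> A -> C -> E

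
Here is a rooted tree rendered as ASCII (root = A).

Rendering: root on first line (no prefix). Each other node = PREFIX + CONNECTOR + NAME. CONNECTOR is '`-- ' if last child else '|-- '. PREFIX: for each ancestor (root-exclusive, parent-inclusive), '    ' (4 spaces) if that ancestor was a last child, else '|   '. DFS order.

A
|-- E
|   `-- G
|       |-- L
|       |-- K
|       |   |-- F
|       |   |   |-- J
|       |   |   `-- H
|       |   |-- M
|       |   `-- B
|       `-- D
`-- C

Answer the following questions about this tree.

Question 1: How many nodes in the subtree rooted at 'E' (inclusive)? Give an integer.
Answer: 10

Derivation:
Subtree rooted at E contains: B, D, E, F, G, H, J, K, L, M
Count = 10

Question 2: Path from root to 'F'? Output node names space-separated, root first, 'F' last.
Answer: A E G K F

Derivation:
Walk down from root: A -> E -> G -> K -> F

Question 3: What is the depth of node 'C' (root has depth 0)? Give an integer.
Answer: 1

Derivation:
Path from root to C: A -> C
Depth = number of edges = 1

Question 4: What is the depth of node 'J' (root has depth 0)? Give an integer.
Answer: 5

Derivation:
Path from root to J: A -> E -> G -> K -> F -> J
Depth = number of edges = 5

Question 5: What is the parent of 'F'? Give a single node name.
Scan adjacency: F appears as child of K

Answer: K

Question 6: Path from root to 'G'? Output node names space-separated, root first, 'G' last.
Answer: A E G

Derivation:
Walk down from root: A -> E -> G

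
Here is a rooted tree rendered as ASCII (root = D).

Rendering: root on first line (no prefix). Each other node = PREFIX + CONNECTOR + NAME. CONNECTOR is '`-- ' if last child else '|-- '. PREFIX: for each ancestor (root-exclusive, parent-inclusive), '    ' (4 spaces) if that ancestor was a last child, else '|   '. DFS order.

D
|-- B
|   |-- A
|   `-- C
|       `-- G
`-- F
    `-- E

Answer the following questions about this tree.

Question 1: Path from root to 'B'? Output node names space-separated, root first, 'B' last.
Answer: D B

Derivation:
Walk down from root: D -> B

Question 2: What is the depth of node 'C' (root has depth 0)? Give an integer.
Answer: 2

Derivation:
Path from root to C: D -> B -> C
Depth = number of edges = 2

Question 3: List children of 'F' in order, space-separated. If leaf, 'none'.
Answer: E

Derivation:
Node F's children (from adjacency): E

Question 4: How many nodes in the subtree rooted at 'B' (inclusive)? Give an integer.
Answer: 4

Derivation:
Subtree rooted at B contains: A, B, C, G
Count = 4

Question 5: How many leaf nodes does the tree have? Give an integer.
Answer: 3

Derivation:
Leaves (nodes with no children): A, E, G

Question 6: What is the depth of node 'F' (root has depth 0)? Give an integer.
Path from root to F: D -> F
Depth = number of edges = 1

Answer: 1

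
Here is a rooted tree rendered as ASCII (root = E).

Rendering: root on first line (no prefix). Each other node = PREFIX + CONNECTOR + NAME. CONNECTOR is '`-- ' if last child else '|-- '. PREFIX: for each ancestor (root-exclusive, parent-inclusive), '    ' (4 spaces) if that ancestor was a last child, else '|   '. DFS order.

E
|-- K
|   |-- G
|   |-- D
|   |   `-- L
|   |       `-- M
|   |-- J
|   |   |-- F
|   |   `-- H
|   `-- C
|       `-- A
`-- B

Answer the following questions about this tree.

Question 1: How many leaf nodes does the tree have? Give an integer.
Answer: 6

Derivation:
Leaves (nodes with no children): A, B, F, G, H, M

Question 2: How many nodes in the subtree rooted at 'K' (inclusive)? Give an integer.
Subtree rooted at K contains: A, C, D, F, G, H, J, K, L, M
Count = 10

Answer: 10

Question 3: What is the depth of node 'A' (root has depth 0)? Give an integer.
Path from root to A: E -> K -> C -> A
Depth = number of edges = 3

Answer: 3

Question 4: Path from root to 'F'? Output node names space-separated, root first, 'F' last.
Walk down from root: E -> K -> J -> F

Answer: E K J F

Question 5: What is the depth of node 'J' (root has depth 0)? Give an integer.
Answer: 2

Derivation:
Path from root to J: E -> K -> J
Depth = number of edges = 2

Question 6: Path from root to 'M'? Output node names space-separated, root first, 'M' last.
Walk down from root: E -> K -> D -> L -> M

Answer: E K D L M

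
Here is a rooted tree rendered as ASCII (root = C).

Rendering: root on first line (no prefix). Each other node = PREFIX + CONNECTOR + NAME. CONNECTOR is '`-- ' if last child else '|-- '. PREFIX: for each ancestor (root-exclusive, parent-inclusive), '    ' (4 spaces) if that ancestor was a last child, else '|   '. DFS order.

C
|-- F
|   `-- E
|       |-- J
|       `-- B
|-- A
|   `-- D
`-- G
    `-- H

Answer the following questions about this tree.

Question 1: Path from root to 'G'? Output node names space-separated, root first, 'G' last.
Answer: C G

Derivation:
Walk down from root: C -> G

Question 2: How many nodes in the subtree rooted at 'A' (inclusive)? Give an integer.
Answer: 2

Derivation:
Subtree rooted at A contains: A, D
Count = 2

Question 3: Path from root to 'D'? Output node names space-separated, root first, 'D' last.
Answer: C A D

Derivation:
Walk down from root: C -> A -> D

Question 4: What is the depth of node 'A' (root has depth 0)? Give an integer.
Answer: 1

Derivation:
Path from root to A: C -> A
Depth = number of edges = 1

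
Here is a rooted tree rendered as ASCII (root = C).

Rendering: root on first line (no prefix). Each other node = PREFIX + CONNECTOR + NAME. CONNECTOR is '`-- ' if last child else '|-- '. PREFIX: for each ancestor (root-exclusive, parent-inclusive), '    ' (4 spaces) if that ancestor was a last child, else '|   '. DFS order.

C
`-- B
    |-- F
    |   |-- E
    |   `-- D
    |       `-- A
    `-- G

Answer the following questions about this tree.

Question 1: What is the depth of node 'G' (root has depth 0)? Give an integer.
Path from root to G: C -> B -> G
Depth = number of edges = 2

Answer: 2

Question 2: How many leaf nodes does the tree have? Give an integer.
Leaves (nodes with no children): A, E, G

Answer: 3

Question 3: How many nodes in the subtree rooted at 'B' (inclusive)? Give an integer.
Answer: 6

Derivation:
Subtree rooted at B contains: A, B, D, E, F, G
Count = 6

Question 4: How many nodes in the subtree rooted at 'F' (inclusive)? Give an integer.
Answer: 4

Derivation:
Subtree rooted at F contains: A, D, E, F
Count = 4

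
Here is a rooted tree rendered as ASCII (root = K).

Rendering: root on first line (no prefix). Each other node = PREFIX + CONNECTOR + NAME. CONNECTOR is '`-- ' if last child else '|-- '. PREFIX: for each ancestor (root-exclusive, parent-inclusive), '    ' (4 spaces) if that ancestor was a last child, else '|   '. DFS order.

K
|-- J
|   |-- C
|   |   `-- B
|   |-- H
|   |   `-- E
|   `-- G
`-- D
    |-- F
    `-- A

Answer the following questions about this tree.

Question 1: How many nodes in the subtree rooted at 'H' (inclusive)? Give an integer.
Subtree rooted at H contains: E, H
Count = 2

Answer: 2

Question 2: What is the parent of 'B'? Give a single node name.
Scan adjacency: B appears as child of C

Answer: C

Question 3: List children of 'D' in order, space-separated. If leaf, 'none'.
Node D's children (from adjacency): F, A

Answer: F A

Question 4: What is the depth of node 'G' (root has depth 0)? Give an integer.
Path from root to G: K -> J -> G
Depth = number of edges = 2

Answer: 2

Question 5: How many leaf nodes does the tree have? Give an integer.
Answer: 5

Derivation:
Leaves (nodes with no children): A, B, E, F, G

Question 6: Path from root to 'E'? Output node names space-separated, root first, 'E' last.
Answer: K J H E

Derivation:
Walk down from root: K -> J -> H -> E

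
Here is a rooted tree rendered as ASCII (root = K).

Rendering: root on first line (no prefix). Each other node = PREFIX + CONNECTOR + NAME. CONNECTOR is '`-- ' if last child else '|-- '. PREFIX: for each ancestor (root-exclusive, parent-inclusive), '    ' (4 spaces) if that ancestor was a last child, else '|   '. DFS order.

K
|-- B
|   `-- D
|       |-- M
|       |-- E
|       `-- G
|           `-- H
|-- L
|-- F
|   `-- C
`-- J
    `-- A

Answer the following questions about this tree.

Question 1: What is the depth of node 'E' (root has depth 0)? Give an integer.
Path from root to E: K -> B -> D -> E
Depth = number of edges = 3

Answer: 3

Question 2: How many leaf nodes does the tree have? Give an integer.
Answer: 6

Derivation:
Leaves (nodes with no children): A, C, E, H, L, M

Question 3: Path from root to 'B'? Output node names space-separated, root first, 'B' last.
Answer: K B

Derivation:
Walk down from root: K -> B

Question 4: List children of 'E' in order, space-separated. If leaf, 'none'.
Answer: none

Derivation:
Node E's children (from adjacency): (leaf)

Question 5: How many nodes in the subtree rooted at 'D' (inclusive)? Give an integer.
Subtree rooted at D contains: D, E, G, H, M
Count = 5

Answer: 5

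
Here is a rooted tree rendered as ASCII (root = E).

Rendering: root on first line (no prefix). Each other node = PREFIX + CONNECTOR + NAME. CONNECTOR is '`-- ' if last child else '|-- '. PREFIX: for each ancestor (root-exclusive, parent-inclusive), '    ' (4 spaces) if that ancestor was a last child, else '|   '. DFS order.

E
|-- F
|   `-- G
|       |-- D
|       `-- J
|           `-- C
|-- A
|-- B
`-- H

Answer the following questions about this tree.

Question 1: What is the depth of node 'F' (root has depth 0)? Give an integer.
Path from root to F: E -> F
Depth = number of edges = 1

Answer: 1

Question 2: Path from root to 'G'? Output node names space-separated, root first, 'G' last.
Walk down from root: E -> F -> G

Answer: E F G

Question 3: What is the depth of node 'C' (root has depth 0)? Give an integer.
Answer: 4

Derivation:
Path from root to C: E -> F -> G -> J -> C
Depth = number of edges = 4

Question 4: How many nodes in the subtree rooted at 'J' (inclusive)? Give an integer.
Subtree rooted at J contains: C, J
Count = 2

Answer: 2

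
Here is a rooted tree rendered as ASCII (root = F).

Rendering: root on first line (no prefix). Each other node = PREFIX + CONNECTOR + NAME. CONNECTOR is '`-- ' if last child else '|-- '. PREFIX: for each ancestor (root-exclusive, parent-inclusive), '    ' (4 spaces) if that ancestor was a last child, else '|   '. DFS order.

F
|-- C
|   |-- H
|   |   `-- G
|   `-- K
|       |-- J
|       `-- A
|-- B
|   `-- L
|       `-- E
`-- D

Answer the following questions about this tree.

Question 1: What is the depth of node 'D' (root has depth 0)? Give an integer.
Path from root to D: F -> D
Depth = number of edges = 1

Answer: 1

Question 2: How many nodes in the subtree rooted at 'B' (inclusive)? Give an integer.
Subtree rooted at B contains: B, E, L
Count = 3

Answer: 3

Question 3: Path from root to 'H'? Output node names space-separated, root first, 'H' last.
Answer: F C H

Derivation:
Walk down from root: F -> C -> H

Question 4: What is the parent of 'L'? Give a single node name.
Scan adjacency: L appears as child of B

Answer: B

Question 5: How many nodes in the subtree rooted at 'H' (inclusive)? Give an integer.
Subtree rooted at H contains: G, H
Count = 2

Answer: 2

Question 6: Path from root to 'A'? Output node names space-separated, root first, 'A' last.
Answer: F C K A

Derivation:
Walk down from root: F -> C -> K -> A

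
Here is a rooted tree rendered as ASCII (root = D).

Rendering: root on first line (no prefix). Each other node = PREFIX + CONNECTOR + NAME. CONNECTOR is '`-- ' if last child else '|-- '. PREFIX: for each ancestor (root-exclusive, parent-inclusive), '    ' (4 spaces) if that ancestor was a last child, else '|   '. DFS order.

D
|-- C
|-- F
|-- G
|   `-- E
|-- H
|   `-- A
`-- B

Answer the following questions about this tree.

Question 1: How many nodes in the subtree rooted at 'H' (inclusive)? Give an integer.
Subtree rooted at H contains: A, H
Count = 2

Answer: 2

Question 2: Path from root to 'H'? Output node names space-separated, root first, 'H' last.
Answer: D H

Derivation:
Walk down from root: D -> H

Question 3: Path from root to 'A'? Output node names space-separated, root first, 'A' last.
Walk down from root: D -> H -> A

Answer: D H A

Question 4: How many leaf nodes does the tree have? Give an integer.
Answer: 5

Derivation:
Leaves (nodes with no children): A, B, C, E, F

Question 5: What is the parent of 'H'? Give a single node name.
Scan adjacency: H appears as child of D

Answer: D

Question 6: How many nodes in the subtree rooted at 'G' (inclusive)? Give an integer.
Answer: 2

Derivation:
Subtree rooted at G contains: E, G
Count = 2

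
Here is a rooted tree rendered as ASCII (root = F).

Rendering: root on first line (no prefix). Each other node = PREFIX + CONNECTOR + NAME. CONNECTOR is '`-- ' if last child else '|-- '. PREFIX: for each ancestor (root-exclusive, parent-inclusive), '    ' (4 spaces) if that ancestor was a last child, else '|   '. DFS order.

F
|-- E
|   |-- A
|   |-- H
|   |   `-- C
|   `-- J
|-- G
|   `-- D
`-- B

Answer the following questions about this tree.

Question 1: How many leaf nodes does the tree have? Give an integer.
Leaves (nodes with no children): A, B, C, D, J

Answer: 5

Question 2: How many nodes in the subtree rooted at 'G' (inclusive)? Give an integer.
Subtree rooted at G contains: D, G
Count = 2

Answer: 2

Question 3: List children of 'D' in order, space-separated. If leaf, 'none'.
Node D's children (from adjacency): (leaf)

Answer: none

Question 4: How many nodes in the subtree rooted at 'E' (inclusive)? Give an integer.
Answer: 5

Derivation:
Subtree rooted at E contains: A, C, E, H, J
Count = 5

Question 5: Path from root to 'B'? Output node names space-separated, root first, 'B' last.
Walk down from root: F -> B

Answer: F B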